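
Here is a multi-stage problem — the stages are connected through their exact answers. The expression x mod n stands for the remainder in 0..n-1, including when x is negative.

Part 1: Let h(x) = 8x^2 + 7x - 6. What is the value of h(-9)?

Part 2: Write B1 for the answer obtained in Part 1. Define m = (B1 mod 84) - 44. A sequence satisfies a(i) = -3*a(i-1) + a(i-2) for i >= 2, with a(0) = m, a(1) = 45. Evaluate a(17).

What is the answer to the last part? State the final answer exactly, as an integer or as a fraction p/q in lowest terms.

Part 1: 8*(-9)^2 + 7*(-9)^1 - 6 = (648) + (-63) + (-6) = 579; answer 579
Part 2: B1 = 579; m = 31; a(2) = -3*(45) + 1*(31) = -104; iterating: a(2)=-104, a(3)=357, a(4)=-1175, a(5)=3882, a(6)=-12821, a(7)=42345, a(8)=-139856, a(9)=461913, a(10)=-1525595, a(11)=5038698, a(12)=-16641689, a(13)=54963765, a(14)=-181532984, a(15)=599562717, a(16)=-1980221135, a(17)=6540226122; answer 6540226122

6540226122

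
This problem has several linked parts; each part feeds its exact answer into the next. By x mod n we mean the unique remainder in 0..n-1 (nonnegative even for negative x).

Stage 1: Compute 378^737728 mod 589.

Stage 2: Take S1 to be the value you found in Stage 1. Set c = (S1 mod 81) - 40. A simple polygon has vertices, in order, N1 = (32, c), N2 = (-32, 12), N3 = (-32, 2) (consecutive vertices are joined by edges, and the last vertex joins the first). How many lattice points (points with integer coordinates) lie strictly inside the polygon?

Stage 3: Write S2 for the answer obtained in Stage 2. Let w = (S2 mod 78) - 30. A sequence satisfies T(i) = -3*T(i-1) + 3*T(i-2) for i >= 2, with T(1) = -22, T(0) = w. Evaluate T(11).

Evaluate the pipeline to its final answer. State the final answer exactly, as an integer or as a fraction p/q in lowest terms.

Stage 1: squarings mod 589: 378^1=378, 378^2=346, 378^4=149, 378^8=408, 378^16=366, 378^32=253, 378^64=397, 378^128=346, 378^256=149, 378^512=408, 378^1024=366, 378^2048=253, 378^4096=397, 378^8192=346, 378^16384=149, 378^32768=408, 378^65536=366, 378^131072=253, 378^262144=397, 378^524288=346; 378^737728 = 378^64 * 378^128 * 378^256 * 378^16384 * 378^65536 * 378^131072 * 378^524288 = 366 (mod 589); answer 366
Stage 2: S1 = 366; c = 2; cross terms: (32*12 - -32*2)=448, (-32*2 - -32*12)=320, (-32*2 - 32*2)=-128; twice the area = |640| = 640; area = 320; boundary points = 2 + 10 + 64 = 76; strictly interior points = area - boundary/2 + 1 = 283; answer 283
Stage 3: S2 = 283; w = 19; T(2) = -3*(-22) + 3*(19) = 123; iterating: T(2)=123, T(3)=-435, T(4)=1674, T(5)=-6327, T(6)=24003, T(7)=-90990, T(8)=344979, T(9)=-1307907, T(10)=4958658, T(11)=-18799695; answer -18799695

-18799695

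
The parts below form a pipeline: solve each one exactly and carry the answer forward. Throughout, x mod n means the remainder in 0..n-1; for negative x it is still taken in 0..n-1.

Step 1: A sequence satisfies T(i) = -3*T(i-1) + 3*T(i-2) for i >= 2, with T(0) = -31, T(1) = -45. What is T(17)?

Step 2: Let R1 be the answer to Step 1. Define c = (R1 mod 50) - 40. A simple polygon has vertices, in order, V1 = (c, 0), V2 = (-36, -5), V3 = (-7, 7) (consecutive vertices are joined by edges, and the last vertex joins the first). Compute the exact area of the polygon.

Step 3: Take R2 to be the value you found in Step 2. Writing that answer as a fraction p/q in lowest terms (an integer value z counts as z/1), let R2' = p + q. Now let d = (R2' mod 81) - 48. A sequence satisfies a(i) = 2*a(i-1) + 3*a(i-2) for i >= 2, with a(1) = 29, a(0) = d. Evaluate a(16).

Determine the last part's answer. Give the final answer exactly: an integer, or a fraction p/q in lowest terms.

322850401

Step 1: T(2) = -3*(-45) + 3*(-31) = 42; iterating: T(2)=42, T(3)=-261, T(4)=909, T(5)=-3510, T(6)=13257, T(7)=-50301, T(8)=190674, T(9)=-722925, T(10)=2740797, T(11)=-10391166, T(12)=39395889, T(13)=-149361165, T(14)=566271162, T(15)=-2146896981, T(16)=8139504429, T(17)=-30859204230; answer -30859204230
Step 2: R1 = -30859204230; c = -20; cross terms: (-20*-5 - -36*0)=100, (-36*7 - -7*-5)=-287, (-7*0 - -20*7)=140; twice the area = |-47| = 47; area = 47/2; answer 47/2
Step 3: R2 = 47/2; threaded value p + q = 49; d = 1; a(2) = 2*(29) + 3*(1) = 61; iterating: a(2)=61, a(3)=209, a(4)=601, a(5)=1829, a(6)=5461, a(7)=16409, a(8)=49201, a(9)=147629, a(10)=442861, a(11)=1328609, a(12)=3985801, a(13)=11957429, a(14)=35872261, a(15)=107616809, a(16)=322850401; answer 322850401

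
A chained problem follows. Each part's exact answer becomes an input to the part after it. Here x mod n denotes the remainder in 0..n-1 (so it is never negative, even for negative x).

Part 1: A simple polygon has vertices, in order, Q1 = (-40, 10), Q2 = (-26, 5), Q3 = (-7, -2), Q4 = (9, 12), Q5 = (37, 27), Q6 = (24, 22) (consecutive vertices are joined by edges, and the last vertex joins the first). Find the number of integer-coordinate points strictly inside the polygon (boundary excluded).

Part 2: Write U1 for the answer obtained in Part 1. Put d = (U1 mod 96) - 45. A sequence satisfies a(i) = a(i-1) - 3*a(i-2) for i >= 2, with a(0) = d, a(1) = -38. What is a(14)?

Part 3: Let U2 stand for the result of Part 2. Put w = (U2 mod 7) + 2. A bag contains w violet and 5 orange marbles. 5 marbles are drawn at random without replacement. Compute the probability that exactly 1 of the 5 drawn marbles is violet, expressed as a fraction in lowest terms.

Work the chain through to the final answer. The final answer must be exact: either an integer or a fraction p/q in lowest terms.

Part 1: cross terms: (-40*5 - -26*10)=60, (-26*-2 - -7*5)=87, (-7*12 - 9*-2)=-66, (9*27 - 37*12)=-201, (37*22 - 24*27)=166, (24*10 - -40*22)=1120; twice the area = |1166| = 1166; area = 583; boundary points = 1 + 1 + 2 + 1 + 1 + 4 = 10; strictly interior points = area - boundary/2 + 1 = 579; answer 579
Part 2: U1 = 579; d = -42; a(2) = 1*(-38) - 3*(-42) = 88; iterating: a(2)=88, a(3)=202, a(4)=-62, a(5)=-668, a(6)=-482, a(7)=1522, a(8)=2968, a(9)=-1598, a(10)=-10502, a(11)=-5708, a(12)=25798, a(13)=42922, a(14)=-34472; answer -34472
Part 3: U2 = -34472; w = 5; total draws C(10,5) = 252; favorable C(5,1)*C(5,4) = 25; P = 25/252; answer 25/252

25/252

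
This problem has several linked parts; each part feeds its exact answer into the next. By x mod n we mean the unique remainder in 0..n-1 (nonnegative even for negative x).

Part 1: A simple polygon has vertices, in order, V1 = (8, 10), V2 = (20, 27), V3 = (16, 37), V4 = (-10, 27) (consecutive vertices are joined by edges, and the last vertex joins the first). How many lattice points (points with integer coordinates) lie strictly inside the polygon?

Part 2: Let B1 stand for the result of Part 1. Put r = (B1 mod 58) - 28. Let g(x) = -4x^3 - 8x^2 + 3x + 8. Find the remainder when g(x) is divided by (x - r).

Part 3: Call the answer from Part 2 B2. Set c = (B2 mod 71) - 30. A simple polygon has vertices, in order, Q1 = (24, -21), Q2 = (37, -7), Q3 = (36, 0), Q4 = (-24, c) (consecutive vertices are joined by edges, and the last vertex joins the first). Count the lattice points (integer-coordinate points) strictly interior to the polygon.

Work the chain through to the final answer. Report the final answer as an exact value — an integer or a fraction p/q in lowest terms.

582

Part 1: cross terms: (8*27 - 20*10)=16, (20*37 - 16*27)=308, (16*27 - -10*37)=802, (-10*10 - 8*27)=-316; twice the area = |810| = 810; area = 405; boundary points = 1 + 2 + 2 + 1 = 6; strictly interior points = area - boundary/2 + 1 = 403; answer 403
Part 2: B1 = 403; r = 27; remainder = value at the root: -4*(27)^3 - 8*(27)^2 + 3*(27)^1 + 8 = (-78732) + (-5832) + (81) + (8) = -84475; answer -84475
Part 3: B2 = -84475; c = -15; cross terms: (24*-7 - 37*-21)=609, (37*0 - 36*-7)=252, (36*-15 - -24*0)=-540, (-24*-21 - 24*-15)=864; twice the area = |1185| = 1185; area = 1185/2; boundary points = 1 + 1 + 15 + 6 = 23; strictly interior points = area - boundary/2 + 1 = 582; answer 582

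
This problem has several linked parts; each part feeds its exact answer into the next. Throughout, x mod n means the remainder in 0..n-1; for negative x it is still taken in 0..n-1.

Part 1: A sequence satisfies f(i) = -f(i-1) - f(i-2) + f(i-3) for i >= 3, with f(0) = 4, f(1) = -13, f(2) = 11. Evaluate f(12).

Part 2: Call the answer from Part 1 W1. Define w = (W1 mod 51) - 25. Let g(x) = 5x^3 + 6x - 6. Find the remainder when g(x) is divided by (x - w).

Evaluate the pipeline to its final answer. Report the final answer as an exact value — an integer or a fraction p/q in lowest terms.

Part 1: f(3) = -1*(11) - 1*(-13) + 1*(4) = 6; iterating: f(3)=6, f(4)=-30, f(5)=35, f(6)=1, f(7)=-66, f(8)=100, f(9)=-33, f(10)=-133, f(11)=266, f(12)=-166; answer -166
Part 2: W1 = -166; w = 13; remainder = value at the root: 5*(13)^3 + 6*(13)^1 - 6 = (10985) + (78) + (-6) = 11057; answer 11057

11057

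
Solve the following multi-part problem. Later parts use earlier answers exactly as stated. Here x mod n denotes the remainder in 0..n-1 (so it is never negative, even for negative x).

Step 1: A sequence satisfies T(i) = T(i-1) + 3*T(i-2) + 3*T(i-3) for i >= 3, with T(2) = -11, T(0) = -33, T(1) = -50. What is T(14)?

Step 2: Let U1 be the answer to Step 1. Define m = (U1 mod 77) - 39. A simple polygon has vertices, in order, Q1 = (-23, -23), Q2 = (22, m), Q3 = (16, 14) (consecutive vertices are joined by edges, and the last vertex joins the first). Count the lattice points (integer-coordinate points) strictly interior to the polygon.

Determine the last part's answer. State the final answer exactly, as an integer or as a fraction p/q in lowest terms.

180

Step 1: T(3) = 1*(-11) + 3*(-50) + 3*(-33) = -260; iterating: T(3)=-260, T(4)=-443, T(5)=-1256, T(6)=-3365, T(7)=-8462, T(8)=-22325, T(9)=-57806, T(10)=-150167, T(11)=-390560, T(12)=-1014479, T(13)=-2636660, T(14)=-6851777; answer -6851777
Step 2: U1 = -6851777; m = 29; cross terms: (-23*29 - 22*-23)=-161, (22*14 - 16*29)=-156, (16*-23 - -23*14)=-46; twice the area = |-363| = 363; area = 363/2; boundary points = 1 + 3 + 1 = 5; strictly interior points = area - boundary/2 + 1 = 180; answer 180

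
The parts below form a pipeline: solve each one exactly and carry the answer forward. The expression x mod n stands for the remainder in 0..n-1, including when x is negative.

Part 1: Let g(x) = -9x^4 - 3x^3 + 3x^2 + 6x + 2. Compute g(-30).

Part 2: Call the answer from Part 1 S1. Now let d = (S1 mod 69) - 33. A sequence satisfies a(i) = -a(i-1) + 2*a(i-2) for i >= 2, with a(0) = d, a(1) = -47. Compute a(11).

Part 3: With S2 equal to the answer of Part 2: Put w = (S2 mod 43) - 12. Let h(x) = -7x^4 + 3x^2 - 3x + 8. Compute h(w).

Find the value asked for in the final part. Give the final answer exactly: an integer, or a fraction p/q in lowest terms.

Part 1: -9*(-30)^4 - 3*(-30)^3 + 3*(-30)^2 + 6*(-30)^1 + 2 = (-7290000) + (81000) + (2700) + (-180) + (2) = -7206478; answer -7206478
Part 2: S1 = -7206478; d = -13; a(2) = -1*(-47) + 2*(-13) = 21; iterating: a(2)=21, a(3)=-115, a(4)=157, a(5)=-387, a(6)=701, a(7)=-1475, a(8)=2877, a(9)=-5827, a(10)=11581, a(11)=-23235; answer -23235
Part 3: S2 = -23235; w = 16; -7*(16)^4 + 3*(16)^2 - 3*(16)^1 + 8 = (-458752) + (768) + (-48) + (8) = -458024; answer -458024

-458024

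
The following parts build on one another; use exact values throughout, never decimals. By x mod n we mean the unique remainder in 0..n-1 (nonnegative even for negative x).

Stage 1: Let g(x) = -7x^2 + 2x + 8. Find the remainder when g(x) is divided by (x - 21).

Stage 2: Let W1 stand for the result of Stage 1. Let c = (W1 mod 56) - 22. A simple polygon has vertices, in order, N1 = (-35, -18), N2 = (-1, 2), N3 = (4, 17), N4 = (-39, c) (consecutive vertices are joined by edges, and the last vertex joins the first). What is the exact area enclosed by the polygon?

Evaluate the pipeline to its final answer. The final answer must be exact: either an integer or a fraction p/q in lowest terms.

Stage 1: remainder = value at the root: -7*(21)^2 + 2*(21)^1 + 8 = (-3087) + (42) + (8) = -3037; answer -3037
Stage 2: W1 = -3037; c = 21; cross terms: (-35*2 - -1*-18)=-88, (-1*17 - 4*2)=-25, (4*21 - -39*17)=747, (-39*-18 - -35*21)=1437; twice the area = |2071| = 2071; area = 2071/2; answer 2071/2

2071/2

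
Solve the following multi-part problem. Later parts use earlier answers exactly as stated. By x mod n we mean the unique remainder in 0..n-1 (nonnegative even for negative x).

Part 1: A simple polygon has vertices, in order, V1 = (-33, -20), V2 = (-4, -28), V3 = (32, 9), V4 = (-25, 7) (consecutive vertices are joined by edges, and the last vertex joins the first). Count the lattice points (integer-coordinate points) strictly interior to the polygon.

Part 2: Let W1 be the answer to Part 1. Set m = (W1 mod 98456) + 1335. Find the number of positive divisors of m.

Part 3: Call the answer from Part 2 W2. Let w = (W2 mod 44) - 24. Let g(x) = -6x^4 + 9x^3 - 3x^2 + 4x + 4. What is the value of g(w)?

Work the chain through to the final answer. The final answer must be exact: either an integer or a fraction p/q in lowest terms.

Part 1: cross terms: (-33*-28 - -4*-20)=844, (-4*9 - 32*-28)=860, (32*7 - -25*9)=449, (-25*-20 - -33*7)=731; twice the area = |2884| = 2884; area = 1442; boundary points = 1 + 1 + 1 + 1 = 4; strictly interior points = area - boundary/2 + 1 = 1441; answer 1441
Part 2: W1 = 1441; m = 2776; 2776 = 2^3 * 347; number of divisors = (3+1) * (1+1) = 8; answer 8
Part 3: W2 = 8; w = -16; -6*(-16)^4 + 9*(-16)^3 - 3*(-16)^2 + 4*(-16)^1 + 4 = (-393216) + (-36864) + (-768) + (-64) + (4) = -430908; answer -430908

-430908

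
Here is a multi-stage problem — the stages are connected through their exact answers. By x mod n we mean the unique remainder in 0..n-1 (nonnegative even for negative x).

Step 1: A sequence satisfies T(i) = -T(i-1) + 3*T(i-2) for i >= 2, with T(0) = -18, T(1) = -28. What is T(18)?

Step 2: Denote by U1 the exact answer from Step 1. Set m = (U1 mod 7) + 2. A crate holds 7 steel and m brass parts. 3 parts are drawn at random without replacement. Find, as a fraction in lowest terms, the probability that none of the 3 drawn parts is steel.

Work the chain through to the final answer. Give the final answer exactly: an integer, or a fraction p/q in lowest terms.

10/143

Step 1: T(2) = -1*(-28) + 3*(-18) = -26; iterating: T(2)=-26, T(3)=-58, T(4)=-20, T(5)=-154, T(6)=94, T(7)=-556, T(8)=838, T(9)=-2506, T(10)=5020, T(11)=-12538, T(12)=27598, T(13)=-65212, T(14)=148006, T(15)=-343642, T(16)=787660, T(17)=-1818586, T(18)=4181566; answer 4181566
Step 2: U1 = 4181566; m = 6; total draws C(13,3) = 286; favorable C(6,3) = 20; P = 10/143; answer 10/143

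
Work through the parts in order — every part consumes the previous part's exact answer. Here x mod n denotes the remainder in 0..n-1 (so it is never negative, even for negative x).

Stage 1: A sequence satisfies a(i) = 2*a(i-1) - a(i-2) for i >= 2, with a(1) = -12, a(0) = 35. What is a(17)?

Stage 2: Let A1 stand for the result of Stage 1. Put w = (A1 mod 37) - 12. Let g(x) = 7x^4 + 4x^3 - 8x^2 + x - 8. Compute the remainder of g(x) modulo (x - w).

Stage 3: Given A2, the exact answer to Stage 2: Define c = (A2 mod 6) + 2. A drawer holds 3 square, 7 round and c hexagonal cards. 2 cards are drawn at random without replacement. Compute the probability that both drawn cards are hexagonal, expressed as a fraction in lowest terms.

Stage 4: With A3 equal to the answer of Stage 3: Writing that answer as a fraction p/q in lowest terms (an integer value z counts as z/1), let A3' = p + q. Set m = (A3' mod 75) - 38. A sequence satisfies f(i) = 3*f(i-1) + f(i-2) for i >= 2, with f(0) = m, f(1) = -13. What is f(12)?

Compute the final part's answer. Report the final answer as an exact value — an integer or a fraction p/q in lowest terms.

-8338336

Stage 1: a(2) = 2*(-12) - 1*(35) = -59; iterating: a(2)=-59, a(3)=-106, a(4)=-153, a(5)=-200, a(6)=-247, a(7)=-294, a(8)=-341, a(9)=-388, a(10)=-435, a(11)=-482, a(12)=-529, a(13)=-576, a(14)=-623, a(15)=-670, a(16)=-717, a(17)=-764; answer -764
Stage 2: A1 = -764; w = 1; remainder = value at the root: 7*(1)^4 + 4*(1)^3 - 8*(1)^2 + 1*(1)^1 - 8 = (7) + (4) + (-8) + (1) + (-8) = -4; answer -4
Stage 3: A2 = -4; c = 4; total draws C(14,2) = 91; favorable C(4,2) = 6; P = 6/91; answer 6/91
Stage 4: A3 = 6/91; threaded value p + q = 97; m = -16; f(2) = 3*(-13) + 1*(-16) = -55; iterating: f(2)=-55, f(3)=-178, f(4)=-589, f(5)=-1945, f(6)=-6424, f(7)=-21217, f(8)=-70075, f(9)=-231442, f(10)=-764401, f(11)=-2524645, f(12)=-8338336; answer -8338336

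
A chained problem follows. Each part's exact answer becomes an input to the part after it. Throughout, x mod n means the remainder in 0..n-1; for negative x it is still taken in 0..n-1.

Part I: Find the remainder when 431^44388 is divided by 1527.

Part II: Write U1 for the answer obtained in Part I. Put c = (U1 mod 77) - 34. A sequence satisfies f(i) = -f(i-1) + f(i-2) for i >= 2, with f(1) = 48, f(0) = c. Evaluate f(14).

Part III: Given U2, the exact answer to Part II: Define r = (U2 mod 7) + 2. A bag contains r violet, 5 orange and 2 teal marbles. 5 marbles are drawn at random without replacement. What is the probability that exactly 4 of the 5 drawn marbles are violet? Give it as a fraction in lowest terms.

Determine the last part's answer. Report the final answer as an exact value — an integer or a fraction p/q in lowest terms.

35/286

Part I: squarings mod 1527: 431^1=431, 431^2=994, 431^4=67, 431^8=1435, 431^16=829, 431^32=91, 431^64=646, 431^128=445, 431^256=1042, 431^512=67, 431^1024=1435, 431^2048=829, 431^4096=91, 431^8192=646, 431^16384=445, 431^32768=1042; 431^44388 = 431^4 * 431^32 * 431^64 * 431^256 * 431^1024 * 431^2048 * 431^8192 * 431^32768 = 394 (mod 1527); answer 394
Part II: U1 = 394; c = -25; f(2) = -1*(48) + 1*(-25) = -73; iterating: f(2)=-73, f(3)=121, f(4)=-194, f(5)=315, f(6)=-509, f(7)=824, f(8)=-1333, f(9)=2157, f(10)=-3490, f(11)=5647, f(12)=-9137, f(13)=14784, f(14)=-23921; answer -23921
Part III: U2 = -23921; r = 7; total draws C(14,5) = 2002; favorable C(7,4)*C(7,1) = 245; P = 35/286; answer 35/286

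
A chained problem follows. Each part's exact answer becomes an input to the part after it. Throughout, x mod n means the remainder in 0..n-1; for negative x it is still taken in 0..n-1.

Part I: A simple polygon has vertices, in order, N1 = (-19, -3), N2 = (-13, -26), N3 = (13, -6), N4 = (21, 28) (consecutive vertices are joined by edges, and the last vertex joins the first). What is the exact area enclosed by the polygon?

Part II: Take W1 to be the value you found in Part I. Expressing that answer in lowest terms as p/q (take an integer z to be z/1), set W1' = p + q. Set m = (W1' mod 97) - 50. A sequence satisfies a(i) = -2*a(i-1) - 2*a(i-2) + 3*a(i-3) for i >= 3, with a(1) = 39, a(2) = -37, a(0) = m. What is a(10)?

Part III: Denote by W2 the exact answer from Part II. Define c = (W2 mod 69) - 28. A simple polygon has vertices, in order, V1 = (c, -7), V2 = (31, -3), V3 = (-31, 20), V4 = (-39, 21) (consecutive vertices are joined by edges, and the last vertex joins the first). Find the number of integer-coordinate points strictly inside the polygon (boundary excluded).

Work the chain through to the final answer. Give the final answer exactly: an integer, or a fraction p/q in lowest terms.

Part I: cross terms: (-19*-26 - -13*-3)=455, (-13*-6 - 13*-26)=416, (13*28 - 21*-6)=490, (21*-3 - -19*28)=469; twice the area = |1830| = 1830; area = 915; answer 915
Part II: W1 = 915; threaded value p + q = 916; m = -7; a(3) = -2*(-37) - 2*(39) + 3*(-7) = -25; iterating: a(3)=-25, a(4)=241, a(5)=-543, a(6)=529, a(7)=751, a(8)=-4189, a(9)=8463, a(10)=-6295; answer -6295
Part III: W2 = -6295; c = 25; cross terms: (25*-3 - 31*-7)=142, (31*20 - -31*-3)=527, (-31*21 - -39*20)=129, (-39*-7 - 25*21)=-252; twice the area = |546| = 546; area = 273; boundary points = 2 + 1 + 1 + 4 = 8; strictly interior points = area - boundary/2 + 1 = 270; answer 270

270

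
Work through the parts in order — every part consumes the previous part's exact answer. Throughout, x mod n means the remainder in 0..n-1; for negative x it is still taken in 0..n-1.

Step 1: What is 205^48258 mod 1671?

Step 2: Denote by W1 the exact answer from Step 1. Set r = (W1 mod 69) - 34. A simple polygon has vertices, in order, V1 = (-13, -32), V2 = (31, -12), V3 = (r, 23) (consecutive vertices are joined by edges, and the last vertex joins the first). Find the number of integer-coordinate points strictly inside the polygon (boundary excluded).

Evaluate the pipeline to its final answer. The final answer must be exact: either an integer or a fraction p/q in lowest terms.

983

Step 1: squarings mod 1671: 205^1=205, 205^2=250, 205^4=673, 205^8=88, 205^16=1060, 205^32=688, 205^64=451, 205^128=1210, 205^256=304, 205^512=511, 205^1024=445, 205^2048=847, 205^4096=550, 205^8192=49, 205^16384=730, 205^32768=1522; 205^48258 = 205^2 * 205^128 * 205^1024 * 205^2048 * 205^4096 * 205^8192 * 205^32768 = 1147 (mod 1671); answer 1147
Step 2: W1 = 1147; r = 9; cross terms: (-13*-12 - 31*-32)=1148, (31*23 - 9*-12)=821, (9*-32 - -13*23)=11; twice the area = |1980| = 1980; area = 990; boundary points = 4 + 1 + 11 = 16; strictly interior points = area - boundary/2 + 1 = 983; answer 983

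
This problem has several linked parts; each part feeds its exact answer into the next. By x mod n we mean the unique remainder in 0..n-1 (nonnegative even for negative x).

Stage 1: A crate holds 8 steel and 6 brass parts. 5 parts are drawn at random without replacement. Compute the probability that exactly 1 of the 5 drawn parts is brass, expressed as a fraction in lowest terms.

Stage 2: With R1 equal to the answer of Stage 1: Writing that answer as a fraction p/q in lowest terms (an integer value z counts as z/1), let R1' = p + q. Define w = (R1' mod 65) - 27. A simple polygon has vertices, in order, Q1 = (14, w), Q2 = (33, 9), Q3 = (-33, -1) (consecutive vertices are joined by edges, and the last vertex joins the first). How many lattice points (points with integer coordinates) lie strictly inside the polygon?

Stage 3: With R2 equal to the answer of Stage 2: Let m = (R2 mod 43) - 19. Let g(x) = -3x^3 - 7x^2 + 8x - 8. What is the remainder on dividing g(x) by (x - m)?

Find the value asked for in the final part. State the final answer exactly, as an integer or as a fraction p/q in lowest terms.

-518

Stage 1: total draws C(14,5) = 2002; favorable C(6,1)*C(8,4) = 420; P = 30/143; answer 30/143
Stage 2: R1 = 30/143; threaded value p + q = 173; w = 16; cross terms: (14*9 - 33*16)=-402, (33*-1 - -33*9)=264, (-33*16 - 14*-1)=-514; twice the area = |-652| = 652; area = 326; boundary points = 1 + 2 + 1 = 4; strictly interior points = area - boundary/2 + 1 = 325; answer 325
Stage 3: R2 = 325; m = 5; remainder = value at the root: -3*(5)^3 - 7*(5)^2 + 8*(5)^1 - 8 = (-375) + (-175) + (40) + (-8) = -518; answer -518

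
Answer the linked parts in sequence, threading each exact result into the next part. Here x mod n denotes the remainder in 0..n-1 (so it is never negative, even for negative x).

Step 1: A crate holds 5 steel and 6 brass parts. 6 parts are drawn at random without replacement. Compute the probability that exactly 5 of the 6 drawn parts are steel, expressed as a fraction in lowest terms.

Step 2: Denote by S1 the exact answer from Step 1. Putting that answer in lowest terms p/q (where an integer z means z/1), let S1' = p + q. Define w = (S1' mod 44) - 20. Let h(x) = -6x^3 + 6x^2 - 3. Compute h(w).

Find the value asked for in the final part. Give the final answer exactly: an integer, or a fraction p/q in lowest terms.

Step 1: total draws C(11,6) = 462; favorable C(5,5)*C(6,1) = 6; P = 1/77; answer 1/77
Step 2: S1 = 1/77; threaded value p + q = 78; w = 14; -6*(14)^3 + 6*(14)^2 - 3 = (-16464) + (1176) + (-3) = -15291; answer -15291

-15291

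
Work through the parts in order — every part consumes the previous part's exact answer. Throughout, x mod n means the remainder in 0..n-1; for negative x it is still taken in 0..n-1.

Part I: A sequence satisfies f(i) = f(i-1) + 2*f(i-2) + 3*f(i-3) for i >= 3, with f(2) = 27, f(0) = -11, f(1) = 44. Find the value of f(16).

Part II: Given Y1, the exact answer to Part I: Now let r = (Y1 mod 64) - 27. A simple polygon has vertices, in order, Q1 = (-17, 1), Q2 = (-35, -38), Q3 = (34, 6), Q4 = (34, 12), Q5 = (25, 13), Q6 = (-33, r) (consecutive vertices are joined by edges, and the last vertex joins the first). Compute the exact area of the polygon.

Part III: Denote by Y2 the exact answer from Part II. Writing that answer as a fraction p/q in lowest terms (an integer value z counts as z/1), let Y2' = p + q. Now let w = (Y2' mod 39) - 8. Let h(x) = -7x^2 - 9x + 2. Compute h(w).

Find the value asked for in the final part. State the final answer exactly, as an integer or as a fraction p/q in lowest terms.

-4246

Part I: f(3) = 1*(27) + 2*(44) + 3*(-11) = 82; iterating: f(3)=82, f(4)=268, f(5)=513, f(6)=1295, f(7)=3125, f(8)=7254, f(9)=17389, f(10)=41272, f(11)=97812, f(12)=232523, f(13)=551963, f(14)=1310445, f(15)=3111940, f(16)=7388719; answer 7388719
Part II: Y1 = 7388719; r = 20; cross terms: (-17*-38 - -35*1)=681, (-35*6 - 34*-38)=1082, (34*12 - 34*6)=204, (34*13 - 25*12)=142, (25*20 - -33*13)=929, (-33*1 - -17*20)=307; twice the area = |3345| = 3345; area = 3345/2; answer 3345/2
Part III: Y2 = 3345/2; threaded value p + q = 3347; w = 24; -7*(24)^2 - 9*(24)^1 + 2 = (-4032) + (-216) + (2) = -4246; answer -4246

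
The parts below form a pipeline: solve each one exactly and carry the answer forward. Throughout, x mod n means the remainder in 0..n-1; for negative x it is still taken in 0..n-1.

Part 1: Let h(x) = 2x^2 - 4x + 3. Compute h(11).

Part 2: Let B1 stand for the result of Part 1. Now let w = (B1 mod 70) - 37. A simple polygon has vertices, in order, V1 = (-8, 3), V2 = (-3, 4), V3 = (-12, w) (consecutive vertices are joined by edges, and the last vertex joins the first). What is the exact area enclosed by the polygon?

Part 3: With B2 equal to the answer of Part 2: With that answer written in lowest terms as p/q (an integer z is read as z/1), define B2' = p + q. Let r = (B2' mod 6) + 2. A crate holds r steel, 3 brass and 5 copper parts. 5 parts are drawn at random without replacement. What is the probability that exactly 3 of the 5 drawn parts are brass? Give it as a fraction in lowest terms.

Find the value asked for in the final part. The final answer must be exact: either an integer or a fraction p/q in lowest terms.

5/143

Part 1: 2*(11)^2 - 4*(11)^1 + 3 = (242) + (-44) + (3) = 201; answer 201
Part 2: B1 = 201; w = 24; cross terms: (-8*4 - -3*3)=-23, (-3*24 - -12*4)=-24, (-12*3 - -8*24)=156; twice the area = |109| = 109; area = 109/2; answer 109/2
Part 3: B2 = 109/2; threaded value p + q = 111; r = 5; total draws C(13,5) = 1287; favorable C(3,3)*C(10,2) = 45; P = 5/143; answer 5/143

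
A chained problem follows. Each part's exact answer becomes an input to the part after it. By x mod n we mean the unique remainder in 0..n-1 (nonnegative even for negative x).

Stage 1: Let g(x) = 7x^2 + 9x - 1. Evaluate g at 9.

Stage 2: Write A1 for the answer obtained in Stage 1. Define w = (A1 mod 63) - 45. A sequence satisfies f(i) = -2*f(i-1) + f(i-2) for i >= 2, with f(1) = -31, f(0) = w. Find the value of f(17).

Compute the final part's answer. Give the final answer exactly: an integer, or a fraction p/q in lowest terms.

Stage 1: 7*(9)^2 + 9*(9)^1 - 1 = (567) + (81) + (-1) = 647; answer 647
Stage 2: A1 = 647; w = -28; f(2) = -2*(-31) + 1*(-28) = 34; iterating: f(2)=34, f(3)=-99, f(4)=232, f(5)=-563, f(6)=1358, f(7)=-3279, f(8)=7916, f(9)=-19111, f(10)=46138, f(11)=-111387, f(12)=268912, f(13)=-649211, f(14)=1567334, f(15)=-3783879, f(16)=9135092, f(17)=-22054063; answer -22054063

-22054063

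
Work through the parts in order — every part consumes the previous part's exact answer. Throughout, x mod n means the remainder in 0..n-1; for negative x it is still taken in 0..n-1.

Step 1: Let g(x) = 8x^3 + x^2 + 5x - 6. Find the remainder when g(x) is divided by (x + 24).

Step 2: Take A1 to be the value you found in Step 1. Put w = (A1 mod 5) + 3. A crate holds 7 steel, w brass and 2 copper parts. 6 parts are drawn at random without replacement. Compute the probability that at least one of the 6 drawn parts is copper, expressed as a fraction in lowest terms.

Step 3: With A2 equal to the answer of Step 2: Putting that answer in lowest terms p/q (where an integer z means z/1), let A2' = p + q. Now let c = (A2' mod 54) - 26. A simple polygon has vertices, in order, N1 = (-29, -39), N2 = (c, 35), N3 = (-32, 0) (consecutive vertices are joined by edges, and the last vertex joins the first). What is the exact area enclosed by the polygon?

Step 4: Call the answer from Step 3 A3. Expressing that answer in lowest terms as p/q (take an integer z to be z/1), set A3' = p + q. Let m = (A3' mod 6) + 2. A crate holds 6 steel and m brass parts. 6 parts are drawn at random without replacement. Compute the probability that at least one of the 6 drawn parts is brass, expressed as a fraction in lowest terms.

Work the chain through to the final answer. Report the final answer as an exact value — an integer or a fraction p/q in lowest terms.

Step 1: remainder = value at the root: 8*(-24)^3 + 1*(-24)^2 + 5*(-24)^1 - 6 = (-110592) + (576) + (-120) + (-6) = -110142; answer -110142
Step 2: A1 = -110142; w = 6; total draws C(15,6) = 5005; complement C(13,6) = 1716; favorable 5005 - 1716 = 3289; P = 23/35; answer 23/35
Step 3: A2 = 23/35; threaded value p + q = 58; c = -22; cross terms: (-29*35 - -22*-39)=-1873, (-22*0 - -32*35)=1120, (-32*-39 - -29*0)=1248; twice the area = |495| = 495; area = 495/2; answer 495/2
Step 4: A3 = 495/2; threaded value p + q = 497; m = 7; total draws C(13,6) = 1716; complement C(6,6) = 1; favorable 1716 - 1 = 1715; P = 1715/1716; answer 1715/1716

1715/1716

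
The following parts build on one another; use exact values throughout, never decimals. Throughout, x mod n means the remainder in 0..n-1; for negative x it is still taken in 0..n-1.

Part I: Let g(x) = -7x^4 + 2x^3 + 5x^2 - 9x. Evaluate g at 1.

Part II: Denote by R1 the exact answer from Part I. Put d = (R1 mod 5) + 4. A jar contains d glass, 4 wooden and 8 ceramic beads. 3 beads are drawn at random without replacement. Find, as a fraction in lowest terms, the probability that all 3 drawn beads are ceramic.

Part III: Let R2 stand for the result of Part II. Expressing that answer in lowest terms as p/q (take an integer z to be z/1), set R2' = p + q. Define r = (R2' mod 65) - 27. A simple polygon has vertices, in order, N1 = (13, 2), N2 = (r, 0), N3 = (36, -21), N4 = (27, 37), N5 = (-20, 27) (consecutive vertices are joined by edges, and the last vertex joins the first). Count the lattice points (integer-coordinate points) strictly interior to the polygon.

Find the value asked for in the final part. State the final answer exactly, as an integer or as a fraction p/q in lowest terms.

1486

Part I: -7*(1)^4 + 2*(1)^3 + 5*(1)^2 - 9*(1)^1 = (-7) + (2) + (5) + (-9) = -9; answer -9
Part II: R1 = -9; d = 5; total draws C(17,3) = 680; favorable C(8,3) = 56; P = 7/85; answer 7/85
Part III: R2 = 7/85; threaded value p + q = 92; r = 0; cross terms: (13*0 - 0*2)=0, (0*-21 - 36*0)=0, (36*37 - 27*-21)=1899, (27*27 - -20*37)=1469, (-20*2 - 13*27)=-391; twice the area = |2977| = 2977; area = 2977/2; boundary points = 1 + 3 + 1 + 1 + 1 = 7; strictly interior points = area - boundary/2 + 1 = 1486; answer 1486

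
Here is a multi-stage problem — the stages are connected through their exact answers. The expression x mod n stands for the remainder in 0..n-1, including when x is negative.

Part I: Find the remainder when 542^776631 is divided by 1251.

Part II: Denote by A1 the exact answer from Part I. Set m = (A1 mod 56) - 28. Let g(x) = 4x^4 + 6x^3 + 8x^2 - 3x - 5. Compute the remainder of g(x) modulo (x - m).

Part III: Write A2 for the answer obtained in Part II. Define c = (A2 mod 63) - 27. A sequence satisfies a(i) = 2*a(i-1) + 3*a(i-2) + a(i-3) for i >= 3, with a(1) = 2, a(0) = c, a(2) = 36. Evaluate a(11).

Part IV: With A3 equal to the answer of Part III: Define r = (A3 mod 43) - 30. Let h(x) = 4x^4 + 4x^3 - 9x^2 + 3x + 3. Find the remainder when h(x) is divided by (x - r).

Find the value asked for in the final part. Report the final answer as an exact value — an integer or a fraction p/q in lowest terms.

3123813

Part I: squarings mod 1251: 542^1=542, 542^2=1030, 542^4=52, 542^8=202, 542^16=772, 542^32=508, 542^64=358, 542^128=562, 542^256=592, 542^512=184, 542^1024=79, 542^2048=1237, 542^4096=196, 542^8192=886, 542^16384=619, 542^32768=355, 542^65536=925, 542^131072=1192, 542^262144=979, 542^524288=175; 542^776631 = 542^1 * 542^2 * 542^4 * 542^16 * 542^32 * 542^128 * 542^256 * 542^2048 * 542^4096 * 542^16384 * 542^32768 * 542^65536 * 542^131072 * 542^524288 = 701 (mod 1251); answer 701
Part II: A1 = 701; m = 1; remainder = value at the root: 4*(1)^4 + 6*(1)^3 + 8*(1)^2 - 3*(1)^1 - 5 = (4) + (6) + (8) + (-3) + (-5) = 10; answer 10
Part III: A2 = 10; c = -17; a(3) = 2*(36) + 3*(2) + 1*(-17) = 61; iterating: a(3)=61, a(4)=232, a(5)=683, a(6)=2123, a(7)=6527, a(8)=20106, a(9)=61916, a(10)=190677, a(11)=587208; answer 587208
Part IV: A3 = 587208; r = -30; remainder = value at the root: 4*(-30)^4 + 4*(-30)^3 - 9*(-30)^2 + 3*(-30)^1 + 3 = (3240000) + (-108000) + (-8100) + (-90) + (3) = 3123813; answer 3123813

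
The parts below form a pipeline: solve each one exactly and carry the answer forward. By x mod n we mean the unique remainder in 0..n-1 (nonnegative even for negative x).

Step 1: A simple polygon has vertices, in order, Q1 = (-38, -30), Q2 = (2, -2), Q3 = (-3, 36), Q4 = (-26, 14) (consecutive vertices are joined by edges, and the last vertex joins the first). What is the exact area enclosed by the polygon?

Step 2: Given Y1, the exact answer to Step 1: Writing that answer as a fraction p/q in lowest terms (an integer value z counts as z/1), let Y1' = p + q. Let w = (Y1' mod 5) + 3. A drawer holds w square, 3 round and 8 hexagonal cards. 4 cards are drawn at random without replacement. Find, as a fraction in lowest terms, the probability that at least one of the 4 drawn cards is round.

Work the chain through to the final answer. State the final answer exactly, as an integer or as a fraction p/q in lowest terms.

61/91

Step 1: cross terms: (-38*-2 - 2*-30)=136, (2*36 - -3*-2)=66, (-3*14 - -26*36)=894, (-26*-30 - -38*14)=1312; twice the area = |2408| = 2408; area = 1204; answer 1204
Step 2: Y1 = 1204; threaded value p + q = 1205; w = 3; total draws C(14,4) = 1001; complement C(11,4) = 330; favorable 1001 - 330 = 671; P = 61/91; answer 61/91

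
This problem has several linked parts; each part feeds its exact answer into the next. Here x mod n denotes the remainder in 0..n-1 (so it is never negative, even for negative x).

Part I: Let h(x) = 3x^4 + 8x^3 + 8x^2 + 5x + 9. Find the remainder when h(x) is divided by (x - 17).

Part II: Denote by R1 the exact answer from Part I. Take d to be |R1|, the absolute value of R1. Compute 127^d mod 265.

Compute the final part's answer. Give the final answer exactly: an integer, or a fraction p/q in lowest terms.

Part I: remainder = value at the root: 3*(17)^4 + 8*(17)^3 + 8*(17)^2 + 5*(17)^1 + 9 = (250563) + (39304) + (2312) + (85) + (9) = 292273; answer 292273
Part II: R1 = 292273; d = 292273; squarings mod 265: 127^1=127, 127^2=229, 127^4=236, 127^8=46, 127^16=261, 127^32=16, 127^64=256, 127^128=81, 127^256=201, 127^512=121, 127^1024=66, 127^2048=116, 127^4096=206, 127^8192=36, 127^16384=236, 127^32768=46, 127^65536=261, 127^131072=16, 127^262144=256; 127^292273 = 127^1 * 127^16 * 127^32 * 127^128 * 127^256 * 127^1024 * 127^4096 * 127^8192 * 127^16384 * 127^262144 = 177 (mod 265); answer 177

177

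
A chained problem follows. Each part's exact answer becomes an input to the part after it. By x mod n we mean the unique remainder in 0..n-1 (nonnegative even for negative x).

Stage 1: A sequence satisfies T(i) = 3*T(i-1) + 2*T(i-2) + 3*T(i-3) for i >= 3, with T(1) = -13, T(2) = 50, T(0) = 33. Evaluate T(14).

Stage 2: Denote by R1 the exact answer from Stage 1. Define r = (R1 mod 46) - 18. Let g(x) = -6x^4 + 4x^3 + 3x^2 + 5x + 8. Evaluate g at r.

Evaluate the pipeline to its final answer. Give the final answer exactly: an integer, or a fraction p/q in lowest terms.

-1628668

Stage 1: T(3) = 3*(50) + 2*(-13) + 3*(33) = 223; iterating: T(3)=223, T(4)=730, T(5)=2786, T(6)=10487, T(7)=39223, T(8)=147001, T(9)=550910, T(10)=2064401, T(11)=7736026, T(12)=28989610, T(13)=108634085, T(14)=407089553; answer 407089553
Stage 2: R1 = 407089553; r = 23; -6*(23)^4 + 4*(23)^3 + 3*(23)^2 + 5*(23)^1 + 8 = (-1679046) + (48668) + (1587) + (115) + (8) = -1628668; answer -1628668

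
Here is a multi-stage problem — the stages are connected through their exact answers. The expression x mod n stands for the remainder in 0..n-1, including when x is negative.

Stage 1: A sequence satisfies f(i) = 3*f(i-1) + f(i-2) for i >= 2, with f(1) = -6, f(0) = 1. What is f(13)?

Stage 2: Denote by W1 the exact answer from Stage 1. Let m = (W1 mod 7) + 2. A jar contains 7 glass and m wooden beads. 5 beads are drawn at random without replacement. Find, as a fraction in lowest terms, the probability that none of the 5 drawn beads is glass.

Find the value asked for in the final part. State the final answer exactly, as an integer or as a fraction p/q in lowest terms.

3/286

Stage 1: f(2) = 3*(-6) + 1*(1) = -17; iterating: f(2)=-17, f(3)=-57, f(4)=-188, f(5)=-621, f(6)=-2051, f(7)=-6774, f(8)=-22373, f(9)=-73893, f(10)=-244052, f(11)=-806049, f(12)=-2662199, f(13)=-8792646; answer -8792646
Stage 2: W1 = -8792646; m = 7; total draws C(14,5) = 2002; favorable C(7,5) = 21; P = 3/286; answer 3/286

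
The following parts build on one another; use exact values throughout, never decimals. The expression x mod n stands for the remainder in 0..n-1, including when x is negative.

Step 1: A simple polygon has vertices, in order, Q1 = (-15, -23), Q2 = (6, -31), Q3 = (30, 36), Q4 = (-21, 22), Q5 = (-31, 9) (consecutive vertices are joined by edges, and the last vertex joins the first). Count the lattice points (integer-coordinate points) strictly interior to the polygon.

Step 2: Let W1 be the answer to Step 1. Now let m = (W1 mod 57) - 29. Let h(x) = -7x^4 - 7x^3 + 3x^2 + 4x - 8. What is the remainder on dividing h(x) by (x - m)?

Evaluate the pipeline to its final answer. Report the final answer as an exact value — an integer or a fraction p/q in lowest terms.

Step 1: cross terms: (-15*-31 - 6*-23)=603, (6*36 - 30*-31)=1146, (30*22 - -21*36)=1416, (-21*9 - -31*22)=493, (-31*-23 - -15*9)=848; twice the area = |4506| = 4506; area = 2253; boundary points = 1 + 1 + 1 + 1 + 16 = 20; strictly interior points = area - boundary/2 + 1 = 2244; answer 2244
Step 2: W1 = 2244; m = -8; remainder = value at the root: -7*(-8)^4 - 7*(-8)^3 + 3*(-8)^2 + 4*(-8)^1 - 8 = (-28672) + (3584) + (192) + (-32) + (-8) = -24936; answer -24936

-24936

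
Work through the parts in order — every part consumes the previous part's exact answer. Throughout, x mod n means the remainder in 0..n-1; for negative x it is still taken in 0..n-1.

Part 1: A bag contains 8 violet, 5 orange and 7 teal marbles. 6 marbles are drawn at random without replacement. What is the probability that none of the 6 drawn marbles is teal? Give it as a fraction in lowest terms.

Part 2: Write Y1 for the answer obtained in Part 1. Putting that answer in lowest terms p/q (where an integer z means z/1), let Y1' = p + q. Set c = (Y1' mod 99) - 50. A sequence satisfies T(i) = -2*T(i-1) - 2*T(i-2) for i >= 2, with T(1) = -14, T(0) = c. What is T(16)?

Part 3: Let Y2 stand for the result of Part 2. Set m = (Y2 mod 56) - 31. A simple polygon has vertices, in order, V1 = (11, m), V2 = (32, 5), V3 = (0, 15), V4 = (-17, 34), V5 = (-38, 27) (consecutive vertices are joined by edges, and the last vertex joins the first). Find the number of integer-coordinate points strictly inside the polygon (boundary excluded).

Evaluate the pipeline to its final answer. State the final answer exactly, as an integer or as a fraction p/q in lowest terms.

Part 1: total draws C(20,6) = 38760; favorable C(13,6) = 1716; P = 143/3230; answer 143/3230
Part 2: Y1 = 143/3230; threaded value p + q = 3373; c = -43; T(2) = -2*(-14) - 2*(-43) = 114; iterating: T(2)=114, T(3)=-200, T(4)=172, T(5)=56, T(6)=-456, T(7)=800, T(8)=-688, T(9)=-224, T(10)=1824, T(11)=-3200, T(12)=2752, T(13)=896, T(14)=-7296, T(15)=12800, T(16)=-11008; answer -11008
Part 3: Y2 = -11008; m = -7; cross terms: (11*5 - 32*-7)=279, (32*15 - 0*5)=480, (0*34 - -17*15)=255, (-17*27 - -38*34)=833, (-38*-7 - 11*27)=-31; twice the area = |1816| = 1816; area = 908; boundary points = 3 + 2 + 1 + 7 + 1 = 14; strictly interior points = area - boundary/2 + 1 = 902; answer 902

902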